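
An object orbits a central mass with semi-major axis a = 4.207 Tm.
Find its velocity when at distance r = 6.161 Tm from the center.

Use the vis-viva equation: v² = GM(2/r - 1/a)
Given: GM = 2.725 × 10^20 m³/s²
a = 4.207 Tm = 4.207 × 10^12 m
r = 6.161 Tm = 6.161 × 10^12 m
GM = 2.725 × 10^20 m³/s²
2/r − 1/a = 3.24623 × 10^-13 − 2.37699 × 10^-13 = 8.69236 × 10^-14 m⁻¹
v² = GM (2/r − 1/a) = 2.36867 × 10^7 m²/s²
v = 4866.9 m/s ≈ 4.867 km/s

Final answer: 4.867 km/s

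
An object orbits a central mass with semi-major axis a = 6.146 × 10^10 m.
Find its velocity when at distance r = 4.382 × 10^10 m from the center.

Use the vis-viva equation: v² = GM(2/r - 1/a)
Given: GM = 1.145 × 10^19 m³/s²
a = 6.146 × 10^10 m
r = 4.382 × 10^10 m
GM = 1.145 × 10^19 m³/s²
2/r − 1/a = 4.56413 × 10^-11 − 1.62707 × 10^-11 = 2.93705 × 10^-11 m⁻¹
v² = GM (2/r − 1/a) = 3.36292 × 10^8 m²/s²
v = 18338.3 m/s ≈ 18.34 km/s

Final answer: 18.34 km/s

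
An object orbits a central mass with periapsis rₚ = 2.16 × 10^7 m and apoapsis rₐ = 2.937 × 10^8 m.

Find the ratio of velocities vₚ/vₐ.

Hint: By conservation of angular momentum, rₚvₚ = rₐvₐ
rₚ = 2.16 × 10^7 m
rₐ = 2.937 × 10^8 m
rₚvₚ = rₐvₐ  ⇒  vₚ/vₐ = rₐ/rₚ
vₚ/vₐ = (2.937 × 10^8) / (2.16 × 10^7) = 13.5972

Final answer: vₚ/vₐ = 13.6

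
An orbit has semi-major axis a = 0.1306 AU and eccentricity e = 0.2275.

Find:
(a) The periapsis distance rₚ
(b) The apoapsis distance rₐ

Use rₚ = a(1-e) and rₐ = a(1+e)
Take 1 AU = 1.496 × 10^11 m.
a = 0.1306 AU = 1.95378 × 10^10 m
e = 0.2275:  1 − e = 0.7725,  1 + e = 1.2275
(a) rₚ = a(1 − e) = 1.95378 × 10^10 m × 0.7725 = 1.50929 × 10^10 m ≈ 0.1009 AU
(b) rₐ = a(1 + e) = 1.95378 × 10^10 m × 1.2275 = 2.39826 × 10^10 m ≈ 0.1603 AU

Final answer:
(a) rₚ = 0.1009 AU
(b) rₐ = 0.1603 AU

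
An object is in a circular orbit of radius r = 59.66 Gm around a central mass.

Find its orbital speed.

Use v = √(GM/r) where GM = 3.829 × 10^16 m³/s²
r = 59.66 Gm = 5.966 × 10^10 m
GM = 3.829 × 10^16 m³/s²
GM/r = (3.829 × 10^16) / (5.966 × 10^10) = 641804 m²/s²
v = √(GM/r) = 801.126 m/s ≈ 801.1 m/s

Final answer: 801.1 m/s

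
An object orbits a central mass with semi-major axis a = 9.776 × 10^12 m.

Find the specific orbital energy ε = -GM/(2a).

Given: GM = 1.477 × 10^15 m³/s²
a = 9.776 × 10^12 m
GM = 1.477 × 10^15 m³/s²
2a = 1.9552 × 10^13 m
ε = −GM/(2a) = -75.5421 J/kg ≈ -75.54 J/kg

Final answer: -75.54 J/kg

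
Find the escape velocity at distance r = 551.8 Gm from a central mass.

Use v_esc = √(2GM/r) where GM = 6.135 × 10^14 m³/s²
r = 551.8 Gm = 5.518 × 10^11 m
GM = 6.135 × 10^14 m³/s²
2GM/r = 2 × (6.135 × 10^14) / (5.518 × 10^11) = 2223.63 m²/s²
v_esc = √(2GM/r) = 47.1554 m/s ≈ 47.16 m/s

Final answer: 47.16 m/s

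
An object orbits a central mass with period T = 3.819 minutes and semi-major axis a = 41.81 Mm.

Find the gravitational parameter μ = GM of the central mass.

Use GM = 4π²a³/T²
T = 3.819 minutes = 229.14 s
a = 41.81 Mm = 4.181 × 10^7 m
a³ = 7.30871 × 10^22 m³
T² = 52505.1 s²
GM = 4π² × (7.30871 × 10^22) / 52505.1 = 5.49539 × 10^19 m³/s²
GM ≈ 5.495 × 10^19 m³/s²

Final answer: GM = 5.495 × 10^19 m³/s²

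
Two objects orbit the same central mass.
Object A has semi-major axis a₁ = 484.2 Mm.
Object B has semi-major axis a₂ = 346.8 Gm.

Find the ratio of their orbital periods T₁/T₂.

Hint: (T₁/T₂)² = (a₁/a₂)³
a₁ = 484.2 Mm = 4.842 × 10^8 m
a₂ = 346.8 Gm = 3.468 × 10^11 m
a₁/a₂ = 0.00139619
T₁/T₂ = (a₁/a₂)^(3/2) = (0.00139619)^1.5 = 5.21697 × 10^-5

Final answer: T₁/T₂ = 5.217 × 10^-5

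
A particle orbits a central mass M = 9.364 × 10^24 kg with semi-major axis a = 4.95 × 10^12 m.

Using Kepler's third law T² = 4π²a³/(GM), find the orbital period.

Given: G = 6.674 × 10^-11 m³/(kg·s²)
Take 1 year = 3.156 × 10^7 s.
M = 9.364 × 10^24 kg
GM = G × M = 6.674 × 10^-11 × 9.364 × 10^24 = 6.24953 × 10^14 m³/s²
a = 4.95 × 10^12 m
a³ = 1.21287 × 10^38 m³
T = 2π √(a³/GM) = 2π √((1.21287 × 10^38) / (6.24953 × 10^14)) = 2π × 4.40539 × 10^11 s
T = 2.76799 × 10^12 s ≈ 8.771 × 10^4 years

Final answer: 8.771 × 10^4 years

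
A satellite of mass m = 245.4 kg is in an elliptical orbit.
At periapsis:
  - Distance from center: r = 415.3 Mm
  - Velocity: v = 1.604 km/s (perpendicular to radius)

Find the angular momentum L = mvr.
r = 415.3 Mm = 4.153 × 10^8 m
v = 1.604 km/s = 1604 m/s
vr = 1604 × 4.153 × 10^8 = 6.66141 × 10^11 m²/s
L = m × vr = 245.4 × 6.66141 × 10^11 = 1.63471 × 10^14 kg·m²/s ≈ 1.635 × 10^14 kg·m²/s

Final answer: L = 1.635 × 10^14 kg·m²/s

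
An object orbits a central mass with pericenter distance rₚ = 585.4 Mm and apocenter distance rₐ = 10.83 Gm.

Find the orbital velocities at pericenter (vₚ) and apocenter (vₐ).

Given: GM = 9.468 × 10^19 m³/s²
rₚ = 585.4 Mm = 5.854 × 10^8 m
rₐ = 10.83 Gm = 1.083 × 10^10 m
GM = 9.468 × 10^19 m³/s²
a = (rₚ + rₐ)/2 = 5.7077 × 10^9 m
Vis-viva: v² = GM (2/r − 1/a)
vₚ² = 9.468 × 10^19 × (3.41647 × 10^-9 − 1.75202 × 10^-10) = 3.06883 × 10^11 m²/s²
vₚ = 553970 m/s ≈ 554 km/s
vₐ² = 9.468 × 10^19 × (1.84672 × 10^-10 − 1.75202 × 10^-10) = 8.96647 × 10^8 m²/s²
vₐ = 29944.1 m/s ≈ 29.94 km/s

Final answer: vₚ = 554 km/s, vₐ = 29.94 km/s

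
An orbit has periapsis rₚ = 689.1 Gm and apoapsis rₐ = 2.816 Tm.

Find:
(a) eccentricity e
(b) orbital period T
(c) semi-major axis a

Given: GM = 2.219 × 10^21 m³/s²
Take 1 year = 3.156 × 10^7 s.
rₚ = 689.1 Gm = 6.891 × 10^11 m
rₐ = 2.816 Tm = 2.816 × 10^12 m
GM = 2.219 × 10^21 m³/s²
a = (rₚ + rₐ)/2 = 1.75255 × 10^12 m
e = (rₐ − rₚ)/(rₐ + rₚ) = (2.1269 × 10^12) / (3.5051 × 10^12) = 0.606802
(a) e = 0.606802 ≈ 0.6068
(b) a³ = 5.38284 × 10^36 m³;  T = 2π √(a³/GM) = 2π × 4.92524 × 10^7 s = 3.09462 × 10^8 s ≈ 9.806 years
(c) a = 1.75255 × 10^12 m ≈ 1.753 Tm

Final answer:
(a) eccentricity e = 0.6068
(b) orbital period T = 9.806 years
(c) semi-major axis a = 1.753 Tm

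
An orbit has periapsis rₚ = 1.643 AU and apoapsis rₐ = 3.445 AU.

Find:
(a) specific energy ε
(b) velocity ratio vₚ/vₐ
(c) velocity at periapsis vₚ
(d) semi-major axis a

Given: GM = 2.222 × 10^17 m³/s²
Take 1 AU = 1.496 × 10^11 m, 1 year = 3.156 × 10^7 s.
rₚ = 1.643 AU = 2.45793 × 10^11 m
rₐ = 3.445 AU = 5.15372 × 10^11 m
GM = 2.222 × 10^17 m³/s²
a = (rₚ + rₐ)/2 = 3.80582 × 10^11 m
e = (rₐ − rₚ)/(rₐ + rₚ) = (2.69579 × 10^11) / (7.61165 × 10^11) = 0.354167
(a) 2a = 7.61165 × 10^11 m;  ε = −GM/(2a) = -291921 J/kg ≈ -291.9 kJ/kg
(b) vₚ/vₐ = rₐ/rₚ (angular momentum) = (5.15372 × 10^11) / (2.45793 × 10^11) = 2.09677 ≈ 2.097
(c) vₚ² = GM (2/rₚ − 1/a) = 2.222 × 10^17 × (8.13693 × 10^-12 − 2.62755 × 10^-12) = 1.22418 × 10^6 m²/s²;  vₚ = 1106.43 m/s ≈ 0.2334 AU/year
(d) a = 3.80582 × 10^11 m ≈ 2.544 AU

Final answer:
(a) specific energy ε = -291.9 kJ/kg
(b) velocity ratio vₚ/vₐ = 2.097
(c) velocity at periapsis vₚ = 0.2334 AU/year
(d) semi-major axis a = 2.544 AU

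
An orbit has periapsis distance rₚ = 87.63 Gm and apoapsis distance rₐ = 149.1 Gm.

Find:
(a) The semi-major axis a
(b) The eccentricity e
rₚ = 87.63 Gm = 8.763 × 10^10 m
rₐ = 149.1 Gm = 1.491 × 10^11 m
(a) a = (rₚ + rₐ)/2 = 1.18365 × 10^11 m ≈ 118.4 Gm
(b) e = (rₐ − rₚ)/(rₐ + rₚ) = (6.147 × 10^10) / (2.3673 × 10^11) = 0.259663

Final answer:
(a) a = 118.4 Gm
(b) e = 0.2597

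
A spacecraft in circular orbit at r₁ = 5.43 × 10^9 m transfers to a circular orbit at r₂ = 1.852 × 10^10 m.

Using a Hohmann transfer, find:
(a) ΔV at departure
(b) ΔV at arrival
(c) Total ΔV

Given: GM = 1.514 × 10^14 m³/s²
r₁ = 5.43 × 10^9 m
r₂ = 1.852 × 10^10 m
GM = 1.514 × 10^14 m³/s²
Transfer ellipse: a_t = (r₁ + r₂)/2 = 1.1975 × 10^10 m
Circular speed at r₁: v₁ = √(GM/r₁) = 166.979 m/s
Transfer speed at r₁ (periapsis): v₁ₜ = √(GM(2/r₁ − 1/a_t)) = 207.657 m/s
(a) ΔV₁ = v₁ₜ − v₁ = 40.6772 m/s ≈ 40.68 m/s
Circular speed at r₂: v₂ = √(GM/r₂) = 90.4154 m/s
Transfer speed at r₂ (apoapsis): v₂ₜ = √(GM(2/r₂ − 1/a_t)) = 60.8842 m/s
(b) ΔV₂ = v₂ − v₂ₜ = 29.5312 m/s ≈ 29.53 m/s
(c) ΔV_total = ΔV₁ + ΔV₂ = 70.2084 m/s ≈ 70.21 m/s

Final answer:
(a) ΔV₁ = 40.68 m/s
(b) ΔV₂ = 29.53 m/s
(c) ΔV_total = 70.21 m/s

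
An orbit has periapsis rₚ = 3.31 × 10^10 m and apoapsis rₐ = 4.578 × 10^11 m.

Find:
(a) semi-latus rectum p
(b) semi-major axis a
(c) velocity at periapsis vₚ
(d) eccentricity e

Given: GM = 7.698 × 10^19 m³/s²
rₚ = 3.31 × 10^10 m
rₐ = 4.578 × 10^11 m
GM = 7.698 × 10^19 m³/s²
a = (rₚ + rₐ)/2 = 2.4545 × 10^11 m
e = (rₐ − rₚ)/(rₐ + rₚ) = (4.247 × 10^11) / (4.909 × 10^11) = 0.865146
(a) 1 − e² = 0.251523;  p = a(1 − e²) = 2.4545 × 10^11 × 0.251523 = 6.17363 × 10^10 m ≈ 6.174 × 10^10 m
(b) a = 2.4545 × 10^11 m ≈ 2.454 × 10^11 m
(c) vₚ² = GM (2/rₚ − 1/a) = 7.698 × 10^19 × (6.0423 × 10^-11 − 4.07415 × 10^-12) = 4.33773 × 10^9 m²/s²;  vₚ = 65861.5 m/s ≈ 65.86 km/s
(d) e = 0.865146 ≈ 0.8651

Final answer:
(a) semi-latus rectum p = 6.174 × 10^10 m
(b) semi-major axis a = 2.454 × 10^11 m
(c) velocity at periapsis vₚ = 65.86 km/s
(d) eccentricity e = 0.8651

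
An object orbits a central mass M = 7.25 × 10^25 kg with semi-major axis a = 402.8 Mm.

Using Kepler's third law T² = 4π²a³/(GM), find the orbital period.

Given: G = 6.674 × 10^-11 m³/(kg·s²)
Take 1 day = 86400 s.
M = 7.25 × 10^25 kg
GM = G × M = 6.674 × 10^-11 × 7.25 × 10^25 = 4.83865 × 10^15 m³/s²
a = 402.8 Mm = 4.028 × 10^8 m
a³ = 6.53534 × 10^25 m³
T = 2π √(a³/GM) = 2π √((6.53534 × 10^25) / (4.83865 × 10^15)) = 2π × 116218 s
T = 730217 s ≈ 8.452 days

Final answer: 8.452 days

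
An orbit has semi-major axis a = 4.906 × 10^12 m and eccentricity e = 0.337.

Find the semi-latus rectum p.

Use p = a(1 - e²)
a = 4.906 × 10^12 m
e = 0.337,  e² = 0.113569,  1 − e² = 0.886431
p = a(1 − e²) = 4.906 × 10^12 m × 0.886431 = 4.34883 × 10^12 m ≈ 4.349 × 10^12 m

Final answer: p = 4.349 × 10^12 m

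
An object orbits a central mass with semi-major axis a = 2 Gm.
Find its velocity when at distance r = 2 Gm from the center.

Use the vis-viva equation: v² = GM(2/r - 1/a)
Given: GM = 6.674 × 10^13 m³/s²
a = 2 Gm = 2 × 10^9 m
r = 2 Gm = 2 × 10^9 m
GM = 6.674 × 10^13 m³/s²
2/r − 1/a = 1 × 10^-9 − 5 × 10^-10 = 5 × 10^-10 m⁻¹
v² = GM (2/r − 1/a) = 33370 m²/s²
v = 182.675 m/s ≈ 182.7 m/s

Final answer: 182.7 m/s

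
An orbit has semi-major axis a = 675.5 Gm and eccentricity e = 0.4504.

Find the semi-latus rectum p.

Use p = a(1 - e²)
a = 675.5 Gm = 6.755 × 10^11 m
e = 0.4504,  e² = 0.20286,  1 − e² = 0.79714
p = a(1 − e²) = 6.755 × 10^11 m × 0.79714 = 5.38468 × 10^11 m ≈ 538.5 Gm

Final answer: p = 538.5 Gm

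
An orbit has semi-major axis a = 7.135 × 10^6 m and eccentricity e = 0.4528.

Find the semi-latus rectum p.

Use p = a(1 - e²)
a = 7.135 × 10^6 m
e = 0.4528,  e² = 0.205028,  1 − e² = 0.794972
p = a(1 − e²) = 7.135 × 10^6 m × 0.794972 = 5.67213 × 10^6 m ≈ 5.672 × 10^6 m

Final answer: p = 5.672 × 10^6 m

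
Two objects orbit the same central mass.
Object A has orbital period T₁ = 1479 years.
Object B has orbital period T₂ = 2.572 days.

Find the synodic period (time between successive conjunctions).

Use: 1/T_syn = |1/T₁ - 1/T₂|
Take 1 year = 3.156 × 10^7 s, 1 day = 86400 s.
T₁ = 1479 years = 4.66772 × 10^10 s
T₂ = 2.572 days = 222221 s
1/T₁ = 2.14237 × 10^-11 s⁻¹
1/T₂ = 4.50003 × 10^-6 s⁻¹
|1/T₁ − 1/T₂| = 4.50001 × 10^-6 s⁻¹
T_syn = 1 / |1/T₁ − 1/T₂| = 222222 s ≈ 2.572 days

Final answer: T_syn = 2.572 days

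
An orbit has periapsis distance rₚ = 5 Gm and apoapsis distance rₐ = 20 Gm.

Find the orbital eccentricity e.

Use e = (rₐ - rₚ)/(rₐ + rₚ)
rₚ = 5 Gm = 5 × 10^9 m
rₐ = 20 Gm = 2 × 10^10 m
rₐ − rₚ = 1.5 × 10^10 m
rₐ + rₚ = 2.5 × 10^10 m
e = (rₐ − rₚ)/(rₐ + rₚ) = 0.6

Final answer: e = 0.6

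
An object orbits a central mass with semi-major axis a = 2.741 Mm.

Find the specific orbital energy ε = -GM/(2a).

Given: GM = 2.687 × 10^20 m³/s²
a = 2.741 Mm = 2.741 × 10^6 m
GM = 2.687 × 10^20 m³/s²
2a = 5.482 × 10^6 m
ε = −GM/(2a) = -4.9015 × 10^13 J/kg ≈ -4.901 × 10^4 GJ/kg

Final answer: -4.901 × 10^4 GJ/kg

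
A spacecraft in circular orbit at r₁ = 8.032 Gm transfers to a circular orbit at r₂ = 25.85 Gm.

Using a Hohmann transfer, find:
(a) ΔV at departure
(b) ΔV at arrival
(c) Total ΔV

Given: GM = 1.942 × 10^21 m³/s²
r₁ = 8.032 Gm = 8.032 × 10^9 m
r₂ = 25.85 Gm = 2.585 × 10^10 m
GM = 1.942 × 10^21 m³/s²
Transfer ellipse: a_t = (r₁ + r₂)/2 = 1.6941 × 10^10 m
Circular speed at r₁: v₁ = √(GM/r₁) = 491714 m/s
Transfer speed at r₁ (periapsis): v₁ₜ = √(GM(2/r₁ − 1/a_t)) = 607398 m/s
(a) ΔV₁ = v₁ₜ − v₁ = 115684 m/s ≈ 115.7 km/s
Circular speed at r₂: v₂ = √(GM/r₂) = 274091 m/s
Transfer speed at r₂ (apoapsis): v₂ₜ = √(GM(2/r₂ − 1/a_t)) = 188728 m/s
(b) ΔV₂ = v₂ − v₂ₜ = 85362.6 m/s ≈ 85.36 km/s
(c) ΔV_total = ΔV₁ + ΔV₂ = 201047 m/s ≈ 201 km/s

Final answer:
(a) ΔV₁ = 115.7 km/s
(b) ΔV₂ = 85.36 km/s
(c) ΔV_total = 201 km/s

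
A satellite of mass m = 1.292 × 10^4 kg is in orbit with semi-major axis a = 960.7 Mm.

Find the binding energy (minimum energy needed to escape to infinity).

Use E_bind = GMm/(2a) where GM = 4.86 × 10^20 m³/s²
a = 960.7 Mm = 9.607 × 10^8 m
GM = 4.86 × 10^20 m³/s²
m = 1.292 × 10^4 kg
GMm = 4.86 × 10^20 × 12920 = 6.27912 × 10^24 m³·kg/s²
2a = 1.9214 × 10^9 m
E_bind = GMm/(2a) = 3.26799 × 10^15 J ≈ 3.268 PJ

Final answer: 3.268 PJ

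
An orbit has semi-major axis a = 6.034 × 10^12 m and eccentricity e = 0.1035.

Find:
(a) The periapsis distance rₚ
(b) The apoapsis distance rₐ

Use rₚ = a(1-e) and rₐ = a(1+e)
a = 6.034 × 10^12 m
e = 0.1035:  1 − e = 0.8965,  1 + e = 1.1035
(a) rₚ = a(1 − e) = 6.034 × 10^12 m × 0.8965 = 5.40948 × 10^12 m ≈ 5.409 × 10^12 m
(b) rₐ = a(1 + e) = 6.034 × 10^12 m × 1.1035 = 6.65852 × 10^12 m ≈ 6.659 × 10^12 m

Final answer:
(a) rₚ = 5.409 × 10^12 m
(b) rₐ = 6.659 × 10^12 m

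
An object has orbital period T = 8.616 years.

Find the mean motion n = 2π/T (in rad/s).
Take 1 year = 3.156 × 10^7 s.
T = 8.616 years = 2.71921 × 10^8 s
n = 2π / (2.71921 × 10^8 s) = 2.31067 × 10^-8 rad/s ≈ 2.311 × 10^-8 rad/s

Final answer: n = 2.311 × 10^-8 rad/s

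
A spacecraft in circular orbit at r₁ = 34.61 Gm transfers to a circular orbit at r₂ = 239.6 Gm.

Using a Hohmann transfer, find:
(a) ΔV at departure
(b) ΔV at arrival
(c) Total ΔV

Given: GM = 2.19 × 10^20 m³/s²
r₁ = 34.61 Gm = 3.461 × 10^10 m
r₂ = 239.6 Gm = 2.396 × 10^11 m
GM = 2.19 × 10^20 m³/s²
Transfer ellipse: a_t = (r₁ + r₂)/2 = 1.37105 × 10^11 m
Circular speed at r₁: v₁ = √(GM/r₁) = 79546.5 m/s
Transfer speed at r₁ (periapsis): v₁ₜ = √(GM(2/r₁ − 1/a_t)) = 105157 m/s
(a) ΔV₁ = v₁ₜ − v₁ = 25610.4 m/s ≈ 25.61 km/s
Circular speed at r₂: v₂ = √(GM/r₂) = 30232.8 m/s
Transfer speed at r₂ (apoapsis): v₂ₜ = √(GM(2/r₂ − 1/a_t)) = 15189.8 m/s
(b) ΔV₂ = v₂ − v₂ₜ = 15043 m/s ≈ 15.04 km/s
(c) ΔV_total = ΔV₁ + ΔV₂ = 40653.4 m/s ≈ 40.65 km/s

Final answer:
(a) ΔV₁ = 25.61 km/s
(b) ΔV₂ = 15.04 km/s
(c) ΔV_total = 40.65 km/s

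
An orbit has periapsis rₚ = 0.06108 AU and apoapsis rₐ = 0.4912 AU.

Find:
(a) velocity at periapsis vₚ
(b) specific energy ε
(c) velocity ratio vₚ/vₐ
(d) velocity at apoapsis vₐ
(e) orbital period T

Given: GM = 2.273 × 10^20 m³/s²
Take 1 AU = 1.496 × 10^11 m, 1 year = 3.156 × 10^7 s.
rₚ = 0.06108 AU = 9.13757 × 10^9 m
rₐ = 0.4912 AU = 7.34835 × 10^10 m
GM = 2.273 × 10^20 m³/s²
a = (rₚ + rₐ)/2 = 4.13105 × 10^10 m
e = (rₐ − rₚ)/(rₐ + rₚ) = (6.4346 × 10^10) / (8.26211 × 10^10) = 0.778808
(a) vₚ² = GM (2/rₚ − 1/a) = 2.273 × 10^20 × (2.18877 × 10^-10 − 2.42069 × 10^-11) = 4.42484 × 10^10 m²/s²;  vₚ = 210353 m/s ≈ 44.38 AU/year
(b) 2a = 8.26211 × 10^10 m;  ε = −GM/(2a) = -2.75111 × 10^9 J/kg ≈ -2.751 GJ/kg
(c) vₚ/vₐ = rₐ/rₚ (angular momentum) = (7.34835 × 10^10) / (9.13757 × 10^9) = 8.04191 ≈ 8.042
(d) vₐ² = GM (2/rₐ − 1/a) = 2.273 × 10^20 × (2.7217 × 10^-11 − 2.42069 × 10^-11) = 6.84194 × 10^8 m²/s²;  vₐ = 26157.1 m/s ≈ 5.518 AU/year
(e) a³ = 7.0499 × 10^31 m³;  T = 2π √(a³/GM) = 2π × 556919 s = 3.49922 × 10^6 s ≈ 0.1109 years

Final answer:
(a) velocity at periapsis vₚ = 44.38 AU/year
(b) specific energy ε = -2.751 GJ/kg
(c) velocity ratio vₚ/vₐ = 8.042
(d) velocity at apoapsis vₐ = 5.518 AU/year
(e) orbital period T = 0.1109 years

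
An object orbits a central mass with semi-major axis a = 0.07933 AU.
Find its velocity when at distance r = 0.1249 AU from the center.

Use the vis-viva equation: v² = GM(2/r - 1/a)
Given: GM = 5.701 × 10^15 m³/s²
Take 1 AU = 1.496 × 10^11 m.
a = 0.07933 AU = 1.18678 × 10^10 m
r = 0.1249 AU = 1.8685 × 10^10 m
GM = 5.701 × 10^15 m³/s²
2/r − 1/a = 1.07038 × 10^-10 − 8.42618 × 10^-11 = 2.27757 × 10^-11 m⁻¹
v² = GM (2/r − 1/a) = 129844 m²/s²
v = 360.339 m/s ≈ 360.3 m/s

Final answer: 360.3 m/s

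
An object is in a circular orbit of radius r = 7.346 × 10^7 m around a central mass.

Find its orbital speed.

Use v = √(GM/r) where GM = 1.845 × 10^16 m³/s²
r = 7.346 × 10^7 m
GM = 1.845 × 10^16 m³/s²
GM/r = (1.845 × 10^16) / (7.346 × 10^7) = 2.51157 × 10^8 m²/s²
v = √(GM/r) = 15847.9 m/s ≈ 15.85 km/s

Final answer: 15.85 km/s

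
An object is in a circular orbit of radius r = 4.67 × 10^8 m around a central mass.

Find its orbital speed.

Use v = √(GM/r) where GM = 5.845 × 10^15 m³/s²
r = 4.67 × 10^8 m
GM = 5.845 × 10^15 m³/s²
GM/r = (5.845 × 10^15) / (4.67 × 10^8) = 1.25161 × 10^7 m²/s²
v = √(GM/r) = 3537.8 m/s ≈ 3.538 km/s

Final answer: 3.538 km/s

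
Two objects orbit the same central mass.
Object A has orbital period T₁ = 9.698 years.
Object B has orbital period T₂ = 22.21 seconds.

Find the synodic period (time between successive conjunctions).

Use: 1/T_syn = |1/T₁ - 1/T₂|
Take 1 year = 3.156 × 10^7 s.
T₁ = 9.698 years = 3.06069 × 10^8 s
T₂ = 22.21 seconds
1/T₁ = 3.26724 × 10^-9 s⁻¹
1/T₂ = 0.0450248 s⁻¹
|1/T₁ − 1/T₂| = 0.0450248 s⁻¹
T_syn = 1 / |1/T₁ − 1/T₂| = 22.21 s ≈ 22.21 seconds

Final answer: T_syn = 22.21 seconds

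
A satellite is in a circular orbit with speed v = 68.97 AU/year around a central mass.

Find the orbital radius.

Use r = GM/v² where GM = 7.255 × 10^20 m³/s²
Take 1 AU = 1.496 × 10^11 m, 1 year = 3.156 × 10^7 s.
v = 68.97 AU/year = 326930 m/s
GM = 7.255 × 10^20 m³/s²
v² = 1.06883 × 10^11 m²/s²
r = GM/v² = (7.255 × 10^20) / (1.06883 × 10^11) = 6.78778 × 10^9 m ≈ 0.04537 AU

Final answer: 0.04537 AU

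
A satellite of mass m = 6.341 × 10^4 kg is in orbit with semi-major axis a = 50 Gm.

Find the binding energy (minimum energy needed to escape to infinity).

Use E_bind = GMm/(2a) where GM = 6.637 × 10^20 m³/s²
a = 50 Gm = 5 × 10^10 m
GM = 6.637 × 10^20 m³/s²
m = 6.341 × 10^4 kg
GMm = 6.637 × 10^20 × 63410 = 4.20852 × 10^25 m³·kg/s²
2a = 1 × 10^11 m
E_bind = GMm/(2a) = 4.20852 × 10^14 J ≈ 420.9 TJ

Final answer: 420.9 TJ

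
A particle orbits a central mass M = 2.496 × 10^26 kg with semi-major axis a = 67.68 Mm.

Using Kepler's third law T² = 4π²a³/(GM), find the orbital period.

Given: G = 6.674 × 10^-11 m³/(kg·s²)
M = 2.496 × 10^26 kg
GM = G × M = 6.674 × 10^-11 × 2.496 × 10^26 = 1.66583 × 10^16 m³/s²
a = 67.68 Mm = 6.768 × 10^7 m
a³ = 3.10014 × 10^23 m³
T = 2π √(a³/GM) = 2π √((3.10014 × 10^23) / (1.66583 × 10^16)) = 2π × 4313.95 s
T = 27105.3 s ≈ 7.529 hours

Final answer: 7.529 hours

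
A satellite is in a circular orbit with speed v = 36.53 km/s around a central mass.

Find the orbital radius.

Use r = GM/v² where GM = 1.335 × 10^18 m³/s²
v = 36.53 km/s = 36530 m/s
GM = 1.335 × 10^18 m³/s²
v² = 1.33444 × 10^9 m²/s²
r = GM/v² = (1.335 × 10^18) / (1.33444 × 10^9) = 1.00042 × 10^9 m ≈ 1 Gm

Final answer: 1 Gm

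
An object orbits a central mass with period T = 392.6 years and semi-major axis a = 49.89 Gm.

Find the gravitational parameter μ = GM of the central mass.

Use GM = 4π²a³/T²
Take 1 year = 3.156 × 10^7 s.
T = 392.6 years = 1.23905 × 10^10 s
a = 49.89 Gm = 4.989 × 10^10 m
a³ = 1.24177 × 10^32 m³
T² = 1.53523 × 10^20 s²
GM = 4π² × (1.24177 × 10^32) / (1.53523 × 10^20) = 3.1932 × 10^13 m³/s²
GM ≈ 3.193 × 10^13 m³/s²

Final answer: GM = 3.193 × 10^13 m³/s²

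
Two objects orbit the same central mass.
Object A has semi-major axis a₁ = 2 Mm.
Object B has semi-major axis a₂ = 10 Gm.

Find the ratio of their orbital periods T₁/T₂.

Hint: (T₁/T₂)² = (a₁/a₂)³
a₁ = 2 Mm = 2 × 10^6 m
a₂ = 10 Gm = 1 × 10^10 m
a₁/a₂ = 0.0002
T₁/T₂ = (a₁/a₂)^(3/2) = (0.0002)^1.5 = 2.82843 × 10^-6

Final answer: T₁/T₂ = 2.828 × 10^-6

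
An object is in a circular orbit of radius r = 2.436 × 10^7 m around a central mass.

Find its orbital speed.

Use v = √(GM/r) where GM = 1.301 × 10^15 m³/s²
r = 2.436 × 10^7 m
GM = 1.301 × 10^15 m³/s²
GM/r = (1.301 × 10^15) / (2.436 × 10^7) = 5.34072 × 10^7 m²/s²
v = √(GM/r) = 7308.02 m/s ≈ 7.308 km/s

Final answer: 7.308 km/s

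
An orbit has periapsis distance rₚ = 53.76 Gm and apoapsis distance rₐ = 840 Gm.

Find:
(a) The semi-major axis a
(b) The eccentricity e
rₚ = 53.76 Gm = 5.376 × 10^10 m
rₐ = 840 Gm = 8.4 × 10^11 m
(a) a = (rₚ + rₐ)/2 = 4.4688 × 10^11 m ≈ 446.9 Gm
(b) e = (rₐ − rₚ)/(rₐ + rₚ) = (7.8624 × 10^11) / (8.9376 × 10^11) = 0.879699

Final answer:
(a) a = 446.9 Gm
(b) e = 0.8797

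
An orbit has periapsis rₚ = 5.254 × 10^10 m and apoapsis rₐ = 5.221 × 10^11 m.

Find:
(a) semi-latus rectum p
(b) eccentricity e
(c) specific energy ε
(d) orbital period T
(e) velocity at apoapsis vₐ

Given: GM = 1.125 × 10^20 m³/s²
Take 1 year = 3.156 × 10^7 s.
rₚ = 5.254 × 10^10 m
rₐ = 5.221 × 10^11 m
GM = 1.125 × 10^20 m³/s²
a = (rₚ + rₐ)/2 = 2.8732 × 10^11 m
e = (rₐ − rₚ)/(rₐ + rₚ) = (4.6956 × 10^11) / (5.7464 × 10^11) = 0.817138
(a) 1 − e² = 0.332286;  p = a(1 − e²) = 2.8732 × 10^11 × 0.332286 = 9.54724 × 10^10 m ≈ 9.547 × 10^10 m
(b) e = 0.817138 ≈ 0.8171
(c) 2a = 5.7464 × 10^11 m;  ε = −GM/(2a) = -1.95775 × 10^8 J/kg ≈ -195.8 MJ/kg
(d) a³ = 2.37191 × 10^34 m³;  T = 2π √(a³/GM) = 2π × 1.45202 × 10^7 s = 9.12331 × 10^7 s ≈ 2.891 years
(e) vₐ² = GM (2/rₐ − 1/a) = 1.125 × 10^20 × (3.83068 × 10^-12 − 3.48044 × 10^-12) = 3.94024 × 10^7 m²/s²;  vₐ = 6277.14 m/s ≈ 6.277 km/s

Final answer:
(a) semi-latus rectum p = 9.547 × 10^10 m
(b) eccentricity e = 0.8171
(c) specific energy ε = -195.8 MJ/kg
(d) orbital period T = 2.891 years
(e) velocity at apoapsis vₐ = 6.277 km/s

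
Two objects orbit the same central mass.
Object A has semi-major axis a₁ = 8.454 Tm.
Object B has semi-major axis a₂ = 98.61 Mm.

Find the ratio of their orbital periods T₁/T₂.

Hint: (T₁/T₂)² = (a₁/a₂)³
a₁ = 8.454 Tm = 8.454 × 10^12 m
a₂ = 98.61 Mm = 9.861 × 10^7 m
a₁/a₂ = 85731.7
T₁/T₂ = (a₁/a₂)^(3/2) = (85731.7)^1.5 = 2.51022 × 10^7

Final answer: T₁/T₂ = 2.51 × 10^7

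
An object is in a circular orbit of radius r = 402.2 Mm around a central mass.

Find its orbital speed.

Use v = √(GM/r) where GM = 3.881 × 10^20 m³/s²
r = 402.2 Mm = 4.022 × 10^8 m
GM = 3.881 × 10^20 m³/s²
GM/r = (3.881 × 10^20) / (4.022 × 10^8) = 9.64943 × 10^11 m²/s²
v = √(GM/r) = 982315 m/s ≈ 982.3 km/s

Final answer: 982.3 km/s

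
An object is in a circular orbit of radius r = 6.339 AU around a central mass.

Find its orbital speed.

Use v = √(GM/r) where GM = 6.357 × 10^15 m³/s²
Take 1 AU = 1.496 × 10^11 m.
r = 6.339 AU = 9.48314 × 10^11 m
GM = 6.357 × 10^15 m³/s²
GM/r = (6.357 × 10^15) / (9.48314 × 10^11) = 6703.47 m²/s²
v = √(GM/r) = 81.8747 m/s ≈ 81.87 m/s

Final answer: 81.87 m/s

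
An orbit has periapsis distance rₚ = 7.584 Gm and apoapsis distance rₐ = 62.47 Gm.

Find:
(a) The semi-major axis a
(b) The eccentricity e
rₚ = 7.584 Gm = 7.584 × 10^9 m
rₐ = 62.47 Gm = 6.247 × 10^10 m
(a) a = (rₚ + rₐ)/2 = 3.5027 × 10^10 m ≈ 35.03 Gm
(b) e = (rₐ − rₚ)/(rₐ + rₚ) = (5.4886 × 10^10) / (7.0054 × 10^10) = 0.783481

Final answer:
(a) a = 35.03 Gm
(b) e = 0.7835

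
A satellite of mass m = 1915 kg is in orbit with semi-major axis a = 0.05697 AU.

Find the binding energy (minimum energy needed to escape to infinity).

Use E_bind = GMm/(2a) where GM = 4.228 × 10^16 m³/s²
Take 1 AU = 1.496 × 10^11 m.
a = 0.05697 AU = 8.52271 × 10^9 m
GM = 4.228 × 10^16 m³/s²
m = 1915 kg
GMm = 4.228 × 10^16 × 1915 = 8.09662 × 10^19 m³·kg/s²
2a = 1.70454 × 10^10 m
E_bind = GMm/(2a) = 4.75003 × 10^9 J ≈ 4.75 GJ

Final answer: 4.75 GJ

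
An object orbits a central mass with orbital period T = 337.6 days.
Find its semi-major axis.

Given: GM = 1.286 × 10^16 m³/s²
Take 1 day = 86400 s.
T = 337.6 days = 2.91686 × 10^7 s
GM = 1.286 × 10^16 m³/s²
Kepler's third law: a³ = GM T² / (4π²)
T² = 8.5081 × 10^14 s²
a³ = (1.286 × 10^16) × (8.5081 × 10^14) / (4π²) = 2.77149 × 10^29 m³
a = (a³)^(1/3) = 6.51985 × 10^9 m ≈ 6.52 × 10^9 m

Final answer: 6.52 × 10^9 m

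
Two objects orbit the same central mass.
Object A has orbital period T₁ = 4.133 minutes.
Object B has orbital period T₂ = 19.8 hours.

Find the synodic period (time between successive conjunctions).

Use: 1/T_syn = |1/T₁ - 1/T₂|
T₁ = 4.133 minutes = 247.98 s
T₂ = 19.8 hours = 71280 s
1/T₁ = 0.00403258 s⁻¹
1/T₂ = 1.40292 × 10^-5 s⁻¹
|1/T₁ − 1/T₂| = 0.00401855 s⁻¹
T_syn = 1 / |1/T₁ − 1/T₂| = 248.846 s ≈ 4.147 minutes

Final answer: T_syn = 4.147 minutes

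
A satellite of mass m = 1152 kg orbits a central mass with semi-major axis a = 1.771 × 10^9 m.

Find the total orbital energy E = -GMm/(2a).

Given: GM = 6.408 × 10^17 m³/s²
a = 1.771 × 10^9 m
GM = 6.408 × 10^17 m³/s²
2a = 3.542 × 10^9 m
GMm = 6.408 × 10^17 × 1152 = 7.38202 × 10^20 m³·kg/s²
E = −GMm/(2a) = -2.08414 × 10^11 J ≈ -208.4 GJ

Final answer: -208.4 GJ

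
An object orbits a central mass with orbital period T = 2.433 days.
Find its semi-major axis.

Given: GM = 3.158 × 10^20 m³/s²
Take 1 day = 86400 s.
T = 2.433 days = 210211 s
GM = 3.158 × 10^20 m³/s²
Kepler's third law: a³ = GM T² / (4π²)
T² = 4.41887 × 10^10 s²
a³ = (3.158 × 10^20) × (4.41887 × 10^10) / (4π²) = 3.53479 × 10^29 m³
a = (a³)^(1/3) = 7.07057 × 10^9 m ≈ 7.071 Gm

Final answer: 7.071 Gm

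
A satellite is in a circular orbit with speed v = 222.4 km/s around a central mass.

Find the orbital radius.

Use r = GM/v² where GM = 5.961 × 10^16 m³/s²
v = 222.4 km/s = 222400 m/s
GM = 5.961 × 10^16 m³/s²
v² = 4.94618 × 10^10 m²/s²
r = GM/v² = (5.961 × 10^16) / (4.94618 × 10^10) = 1.20517 × 10^6 m ≈ 1.205 × 10^6 m

Final answer: 1.205 × 10^6 m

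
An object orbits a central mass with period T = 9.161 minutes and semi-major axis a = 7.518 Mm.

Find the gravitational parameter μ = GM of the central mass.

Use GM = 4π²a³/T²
T = 9.161 minutes = 549.66 s
a = 7.518 Mm = 7.518 × 10^6 m
a³ = 4.2492 × 10^20 m³
T² = 302126 s²
GM = 4π² × (4.2492 × 10^20) / 302126 = 5.55237 × 10^16 m³/s²
GM ≈ 5.552 × 10^16 m³/s²

Final answer: GM = 5.552 × 10^16 m³/s²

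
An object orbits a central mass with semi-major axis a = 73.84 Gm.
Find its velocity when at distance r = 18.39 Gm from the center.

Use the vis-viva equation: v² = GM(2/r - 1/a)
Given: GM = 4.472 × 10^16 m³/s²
a = 73.84 Gm = 7.384 × 10^10 m
r = 18.39 Gm = 1.839 × 10^10 m
GM = 4.472 × 10^16 m³/s²
2/r − 1/a = 1.08755 × 10^-10 − 1.35428 × 10^-11 = 9.5212 × 10^-11 m⁻¹
v² = GM (2/r − 1/a) = 4.25788 × 10^6 m²/s²
v = 2063.46 m/s ≈ 2.063 km/s

Final answer: 2.063 km/s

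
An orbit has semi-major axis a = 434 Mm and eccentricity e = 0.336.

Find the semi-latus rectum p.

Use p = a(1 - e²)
a = 434 Mm = 4.34 × 10^8 m
e = 0.336,  e² = 0.112896,  1 − e² = 0.887104
p = a(1 − e²) = 4.34 × 10^8 m × 0.887104 = 3.85003 × 10^8 m ≈ 385 Mm

Final answer: p = 385 Mm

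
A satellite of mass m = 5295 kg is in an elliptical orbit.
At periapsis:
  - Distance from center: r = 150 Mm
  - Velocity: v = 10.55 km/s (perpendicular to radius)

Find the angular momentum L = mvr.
r = 150 Mm = 1.5 × 10^8 m
v = 10.55 km/s = 10550 m/s
vr = 10550 × 1.5 × 10^8 = 1.5825 × 10^12 m²/s
L = m × vr = 5295 × 1.5825 × 10^12 = 8.37934 × 10^15 kg·m²/s ≈ 8.379 × 10^15 kg·m²/s

Final answer: L = 8.379 × 10^15 kg·m²/s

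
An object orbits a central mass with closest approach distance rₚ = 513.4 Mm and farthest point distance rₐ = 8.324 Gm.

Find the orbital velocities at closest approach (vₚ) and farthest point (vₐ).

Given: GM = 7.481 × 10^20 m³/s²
rₚ = 513.4 Mm = 5.134 × 10^8 m
rₐ = 8.324 Gm = 8.324 × 10^9 m
GM = 7.481 × 10^20 m³/s²
a = (rₚ + rₐ)/2 = 4.4187 × 10^9 m
Vis-viva: v² = GM (2/r − 1/a)
vₚ² = 7.481 × 10^20 × (3.8956 × 10^-9 − 2.26311 × 10^-10) = 2.74499 × 10^12 m²/s²
vₚ = 1.6568 × 10^6 m/s ≈ 1657 km/s
vₐ² = 7.481 × 10^20 × (2.40269 × 10^-10 − 2.26311 × 10^-10) = 1.04421 × 10^10 m²/s²
vₐ = 102187 m/s ≈ 102.2 km/s

Final answer: vₚ = 1657 km/s, vₐ = 102.2 km/s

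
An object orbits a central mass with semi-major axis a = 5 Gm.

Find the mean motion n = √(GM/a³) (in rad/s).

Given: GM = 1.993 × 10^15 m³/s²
a = 5 Gm = 5 × 10^9 m
GM = 1.993 × 10^15 m³/s²
a³ = 1.25 × 10^29 m³
GM/a³ = (1.993 × 10^15) / (1.25 × 10^29) = 1.5944 × 10^-14 s⁻²
n = √(GM/a³) = 1.2627 × 10^-7 rad/s ≈ 1.263 × 10^-7 rad/s

Final answer: n = 1.263 × 10^-7 rad/s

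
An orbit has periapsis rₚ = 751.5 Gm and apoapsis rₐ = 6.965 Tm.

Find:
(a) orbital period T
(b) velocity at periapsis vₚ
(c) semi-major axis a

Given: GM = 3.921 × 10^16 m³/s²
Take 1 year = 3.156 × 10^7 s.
rₚ = 751.5 Gm = 7.515 × 10^11 m
rₐ = 6.965 Tm = 6.965 × 10^12 m
GM = 3.921 × 10^16 m³/s²
a = (rₚ + rₐ)/2 = 3.85825 × 10^12 m
e = (rₐ − rₚ)/(rₐ + rₚ) = (6.2135 × 10^12) / (7.7165 × 10^12) = 0.805223
(a) a³ = 5.74343 × 10^37 m³;  T = 2π √(a³/GM) = 2π × 3.82725 × 10^10 s = 2.40473 × 10^11 s ≈ 7620 years
(b) vₚ² = GM (2/rₚ − 1/a) = 3.921 × 10^16 × (2.66134 × 10^-12 − 2.59185 × 10^-13) = 94188.7 m²/s²;  vₚ = 306.902 m/s ≈ 306.9 m/s
(c) a = 3.85825 × 10^12 m ≈ 3.858 Tm

Final answer:
(a) orbital period T = 7620 years
(b) velocity at periapsis vₚ = 306.9 m/s
(c) semi-major axis a = 3.858 Tm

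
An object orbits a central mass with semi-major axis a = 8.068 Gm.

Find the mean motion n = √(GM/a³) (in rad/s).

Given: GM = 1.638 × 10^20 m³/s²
a = 8.068 Gm = 8.068 × 10^9 m
GM = 1.638 × 10^20 m³/s²
a³ = 5.25167 × 10^29 m³
GM/a³ = (1.638 × 10^20) / (5.25167 × 10^29) = 3.11901 × 10^-10 s⁻²
n = √(GM/a³) = 1.76607 × 10^-5 rad/s ≈ 1.766 × 10^-5 rad/s

Final answer: n = 1.766 × 10^-5 rad/s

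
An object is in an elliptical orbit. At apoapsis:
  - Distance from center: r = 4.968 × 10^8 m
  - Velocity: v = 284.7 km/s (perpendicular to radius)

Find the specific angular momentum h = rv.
r = 4.968 × 10^8 m
v = 284.7 km/s = 284700 m/s
h = rv = 4.968 × 10^8 × 284700 = 1.41439 × 10^14 m²/s ≈ 1.414 × 10^14 m²/s

Final answer: h = 1.414 × 10^14 m²/s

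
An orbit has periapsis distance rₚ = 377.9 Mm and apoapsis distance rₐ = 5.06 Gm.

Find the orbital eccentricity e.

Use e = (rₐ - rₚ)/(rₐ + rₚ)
rₚ = 377.9 Mm = 3.779 × 10^8 m
rₐ = 5.06 Gm = 5.06 × 10^9 m
rₐ − rₚ = 4.6821 × 10^9 m
rₐ + rₚ = 5.4379 × 10^9 m
e = (rₐ − rₚ)/(rₐ + rₚ) = 0.861013

Final answer: e = 0.861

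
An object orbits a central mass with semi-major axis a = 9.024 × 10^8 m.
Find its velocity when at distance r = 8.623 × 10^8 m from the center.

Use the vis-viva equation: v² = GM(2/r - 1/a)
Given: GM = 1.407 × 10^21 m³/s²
a = 9.024 × 10^8 m
r = 8.623 × 10^8 m
GM = 1.407 × 10^21 m³/s²
2/r − 1/a = 2.31938 × 10^-9 − 1.10816 × 10^-9 = 1.21122 × 10^-9 m⁻¹
v² = GM (2/r − 1/a) = 1.70419 × 10^12 m²/s²
v = 1.30545 × 10^6 m/s ≈ 1305 km/s

Final answer: 1305 km/s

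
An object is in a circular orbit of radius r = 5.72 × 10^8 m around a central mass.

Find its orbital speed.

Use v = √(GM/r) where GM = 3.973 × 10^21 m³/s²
r = 5.72 × 10^8 m
GM = 3.973 × 10^21 m³/s²
GM/r = (3.973 × 10^21) / (5.72 × 10^8) = 6.9458 × 10^12 m²/s²
v = √(GM/r) = 2.63549 × 10^6 m/s ≈ 2635 km/s

Final answer: 2635 km/s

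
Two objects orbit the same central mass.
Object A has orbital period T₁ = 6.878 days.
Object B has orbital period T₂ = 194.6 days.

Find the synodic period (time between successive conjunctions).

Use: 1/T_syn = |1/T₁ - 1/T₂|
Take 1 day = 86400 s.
T₁ = 6.878 days = 594259 s
T₂ = 194.6 days = 1.68134 × 10^7 s
1/T₁ = 1.68277 × 10^-6 s⁻¹
1/T₂ = 5.94762 × 10^-8 s⁻¹
|1/T₁ − 1/T₂| = 1.62329 × 10^-6 s⁻¹
T_syn = 1 / |1/T₁ − 1/T₂| = 616032 s ≈ 7.13 days

Final answer: T_syn = 7.13 days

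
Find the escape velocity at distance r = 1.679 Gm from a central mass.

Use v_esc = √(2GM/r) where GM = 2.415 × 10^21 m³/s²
r = 1.679 Gm = 1.679 × 10^9 m
GM = 2.415 × 10^21 m³/s²
2GM/r = 2 × (2.415 × 10^21) / (1.679 × 10^9) = 2.87671 × 10^12 m²/s²
v_esc = √(2GM/r) = 1.69609 × 10^6 m/s ≈ 1696 km/s

Final answer: 1696 km/s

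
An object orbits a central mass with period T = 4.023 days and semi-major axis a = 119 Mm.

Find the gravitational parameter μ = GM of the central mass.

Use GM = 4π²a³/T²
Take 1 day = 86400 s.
T = 4.023 days = 347587 s
a = 119 Mm = 1.19 × 10^8 m
a³ = 1.68516 × 10^24 m³
T² = 1.20817 × 10^11 s²
GM = 4π² × (1.68516 × 10^24) / (1.20817 × 10^11) = 5.50647 × 10^14 m³/s²
GM ≈ 5.506 × 10^14 m³/s²

Final answer: GM = 5.506 × 10^14 m³/s²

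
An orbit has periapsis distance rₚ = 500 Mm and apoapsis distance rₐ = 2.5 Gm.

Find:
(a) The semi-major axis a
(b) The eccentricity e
rₚ = 500 Mm = 5 × 10^8 m
rₐ = 2.5 Gm = 2.5 × 10^9 m
(a) a = (rₚ + rₐ)/2 = 1.5 × 10^9 m ≈ 1.5 Gm
(b) e = (rₐ − rₚ)/(rₐ + rₚ) = (2 × 10^9) / (3 × 10^9) = 0.666667

Final answer:
(a) a = 1.5 Gm
(b) e = 0.6667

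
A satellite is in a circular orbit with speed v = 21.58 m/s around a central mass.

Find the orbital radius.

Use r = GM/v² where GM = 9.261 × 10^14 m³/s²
v = 21.58 m/s
GM = 9.261 × 10^14 m³/s²
v² = 465.696 m²/s²
r = GM/v² = (9.261 × 10^14) / 465.696 = 1.98863 × 10^12 m ≈ 1.989 Tm

Final answer: 1.989 Tm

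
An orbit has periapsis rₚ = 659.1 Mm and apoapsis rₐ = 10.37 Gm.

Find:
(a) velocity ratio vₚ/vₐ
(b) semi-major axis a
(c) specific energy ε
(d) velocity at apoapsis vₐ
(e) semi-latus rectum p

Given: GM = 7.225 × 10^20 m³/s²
rₚ = 659.1 Mm = 6.591 × 10^8 m
rₐ = 10.37 Gm = 1.037 × 10^10 m
GM = 7.225 × 10^20 m³/s²
a = (rₚ + rₐ)/2 = 5.51455 × 10^9 m
e = (rₐ − rₚ)/(rₐ + rₚ) = (9.7109 × 10^9) / (1.10291 × 10^10) = 0.88048
(a) vₚ/vₐ = rₐ/rₚ (angular momentum) = (1.037 × 10^10) / (6.591 × 10^8) = 15.7336 ≈ 15.73
(b) a = 5.51455 × 10^9 m ≈ 5.515 Gm
(c) 2a = 1.10291 × 10^10 m;  ε = −GM/(2a) = -6.55085 × 10^10 J/kg ≈ -65.51 GJ/kg
(d) vₐ² = GM (2/rₐ − 1/a) = 7.225 × 10^20 × (1.92864 × 10^-10 − 1.81338 × 10^-10) = 8.32723 × 10^9 m²/s²;  vₐ = 91253.6 m/s ≈ 91.25 km/s
(e) 1 − e² = 0.224755;  p = a(1 − e²) = 5.51455 × 10^9 × 0.224755 = 1.23942 × 10^9 m ≈ 1.239 Gm

Final answer:
(a) velocity ratio vₚ/vₐ = 15.73
(b) semi-major axis a = 5.515 Gm
(c) specific energy ε = -65.51 GJ/kg
(d) velocity at apoapsis vₐ = 91.25 km/s
(e) semi-latus rectum p = 1.239 Gm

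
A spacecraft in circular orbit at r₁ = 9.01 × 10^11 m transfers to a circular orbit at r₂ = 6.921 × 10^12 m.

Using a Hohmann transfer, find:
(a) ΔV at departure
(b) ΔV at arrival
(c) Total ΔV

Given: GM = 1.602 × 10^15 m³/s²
r₁ = 9.01 × 10^11 m
r₂ = 6.921 × 10^12 m
GM = 1.602 × 10^15 m³/s²
Transfer ellipse: a_t = (r₁ + r₂)/2 = 3.911 × 10^12 m
Circular speed at r₁: v₁ = √(GM/r₁) = 42.1666 m/s
Transfer speed at r₁ (periapsis): v₁ₜ = √(GM(2/r₁ − 1/a_t)) = 56.0931 m/s
(a) ΔV₁ = v₁ₜ − v₁ = 13.9265 m/s ≈ 13.93 m/s
Circular speed at r₂: v₂ = √(GM/r₂) = 15.2141 m/s
Transfer speed at r₂ (apoapsis): v₂ₜ = √(GM(2/r₂ − 1/a_t)) = 7.30239 m/s
(b) ΔV₂ = v₂ − v₂ₜ = 7.91172 m/s ≈ 7.912 m/s
(c) ΔV_total = ΔV₁ + ΔV₂ = 21.8382 m/s ≈ 21.84 m/s

Final answer:
(a) ΔV₁ = 13.93 m/s
(b) ΔV₂ = 7.912 m/s
(c) ΔV_total = 21.84 m/s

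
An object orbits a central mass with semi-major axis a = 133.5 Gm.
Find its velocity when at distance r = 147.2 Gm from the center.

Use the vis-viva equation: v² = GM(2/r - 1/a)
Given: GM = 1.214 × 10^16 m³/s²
a = 133.5 Gm = 1.335 × 10^11 m
r = 147.2 Gm = 1.472 × 10^11 m
GM = 1.214 × 10^16 m³/s²
2/r − 1/a = 1.3587 × 10^-11 − 7.49064 × 10^-12 = 6.09632 × 10^-12 m⁻¹
v² = GM (2/r − 1/a) = 74009.3 m²/s²
v = 272.047 m/s ≈ 272 m/s

Final answer: 272 m/s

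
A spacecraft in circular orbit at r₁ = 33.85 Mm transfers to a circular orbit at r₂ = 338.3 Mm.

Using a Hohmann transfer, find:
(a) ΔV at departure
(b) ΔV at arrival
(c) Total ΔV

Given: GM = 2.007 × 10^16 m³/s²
r₁ = 33.85 Mm = 3.385 × 10^7 m
r₂ = 338.3 Mm = 3.383 × 10^8 m
GM = 2.007 × 10^16 m³/s²
Transfer ellipse: a_t = (r₁ + r₂)/2 = 1.86075 × 10^8 m
Circular speed at r₁: v₁ = √(GM/r₁) = 24349.7 m/s
Transfer speed at r₁ (periapsis): v₁ₜ = √(GM(2/r₁ − 1/a_t)) = 32832.3 m/s
(a) ΔV₁ = v₁ₜ − v₁ = 8482.56 m/s ≈ 8.483 km/s
Circular speed at r₂: v₂ = √(GM/r₂) = 7702.34 m/s
Transfer speed at r₂ (apoapsis): v₂ₜ = √(GM(2/r₂ − 1/a_t)) = 3285.17 m/s
(b) ΔV₂ = v₂ − v₂ₜ = 4417.17 m/s ≈ 4.417 km/s
(c) ΔV_total = ΔV₁ + ΔV₂ = 12899.7 m/s ≈ 12.9 km/s

Final answer:
(a) ΔV₁ = 8.483 km/s
(b) ΔV₂ = 4.417 km/s
(c) ΔV_total = 12.9 km/s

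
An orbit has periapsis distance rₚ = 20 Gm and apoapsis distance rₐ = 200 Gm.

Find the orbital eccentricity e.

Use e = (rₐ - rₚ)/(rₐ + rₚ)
rₚ = 20 Gm = 2 × 10^10 m
rₐ = 200 Gm = 2 × 10^11 m
rₐ − rₚ = 1.8 × 10^11 m
rₐ + rₚ = 2.2 × 10^11 m
e = (rₐ − rₚ)/(rₐ + rₚ) = 0.818182

Final answer: e = 0.8182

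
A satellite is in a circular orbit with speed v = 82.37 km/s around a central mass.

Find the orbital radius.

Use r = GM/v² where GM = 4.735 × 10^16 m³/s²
v = 82.37 km/s = 82370 m/s
GM = 4.735 × 10^16 m³/s²
v² = 6.78482 × 10^9 m²/s²
r = GM/v² = (4.735 × 10^16) / (6.78482 × 10^9) = 6.97882 × 10^6 m ≈ 6.979 × 10^6 m

Final answer: 6.979 × 10^6 m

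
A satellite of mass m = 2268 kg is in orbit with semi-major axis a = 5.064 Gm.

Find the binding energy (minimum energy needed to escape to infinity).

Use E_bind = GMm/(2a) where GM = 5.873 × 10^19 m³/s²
a = 5.064 Gm = 5.064 × 10^9 m
GM = 5.873 × 10^19 m³/s²
m = 2268 kg
GMm = 5.873 × 10^19 × 2268 = 1.332 × 10^23 m³·kg/s²
2a = 1.0128 × 10^10 m
E_bind = GMm/(2a) = 1.31516 × 10^13 J ≈ 13.15 TJ

Final answer: 13.15 TJ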